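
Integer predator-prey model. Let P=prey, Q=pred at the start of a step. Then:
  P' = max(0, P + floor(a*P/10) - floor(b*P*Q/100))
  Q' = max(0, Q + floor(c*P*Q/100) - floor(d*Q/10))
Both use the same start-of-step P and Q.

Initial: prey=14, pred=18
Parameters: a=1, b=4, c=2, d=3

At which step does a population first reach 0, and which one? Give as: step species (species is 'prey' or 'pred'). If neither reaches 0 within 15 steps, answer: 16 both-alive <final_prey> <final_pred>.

Step 1: prey: 14+1-10=5; pred: 18+5-5=18
Step 2: prey: 5+0-3=2; pred: 18+1-5=14
Step 3: prey: 2+0-1=1; pred: 14+0-4=10
Step 4: prey: 1+0-0=1; pred: 10+0-3=7
Step 5: prey: 1+0-0=1; pred: 7+0-2=5
Step 6: prey: 1+0-0=1; pred: 5+0-1=4
Step 7: prey: 1+0-0=1; pred: 4+0-1=3
Step 8: prey: 1+0-0=1; pred: 3+0-0=3
Steps 9-15: state stable at prey=1, pred=3 (no change)
No extinction within 15 steps

Answer: 16 both-alive 1 3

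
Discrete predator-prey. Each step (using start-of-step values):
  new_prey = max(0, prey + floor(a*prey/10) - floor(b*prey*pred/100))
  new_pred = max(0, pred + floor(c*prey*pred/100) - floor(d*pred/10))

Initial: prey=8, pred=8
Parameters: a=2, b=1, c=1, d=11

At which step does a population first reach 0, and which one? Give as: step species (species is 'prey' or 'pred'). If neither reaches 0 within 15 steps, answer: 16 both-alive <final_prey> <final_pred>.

Answer: 1 pred

Derivation:
Step 1: prey: 8+1-0=9; pred: 8+0-8=0
First extinction: pred at step 1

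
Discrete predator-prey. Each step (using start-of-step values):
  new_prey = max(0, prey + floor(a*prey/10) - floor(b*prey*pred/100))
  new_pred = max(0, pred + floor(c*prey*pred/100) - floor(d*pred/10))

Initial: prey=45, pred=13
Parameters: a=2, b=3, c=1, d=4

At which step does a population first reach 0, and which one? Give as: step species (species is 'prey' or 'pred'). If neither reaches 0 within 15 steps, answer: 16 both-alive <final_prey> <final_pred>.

Step 1: prey: 45+9-17=37; pred: 13+5-5=13
Step 2: prey: 37+7-14=30; pred: 13+4-5=12
Step 3: prey: 30+6-10=26; pred: 12+3-4=11
Step 4: prey: 26+5-8=23; pred: 11+2-4=9
Step 5: prey: 23+4-6=21; pred: 9+2-3=8
Step 6: prey: 21+4-5=20; pred: 8+1-3=6
Step 7: prey: 20+4-3=21; pred: 6+1-2=5
Step 8: prey: 21+4-3=22; pred: 5+1-2=4
Step 9: prey: 22+4-2=24; pred: 4+0-1=3
Step 10: prey: 24+4-2=26; pred: 3+0-1=2
Step 11: prey: 26+5-1=30; pred: 2+0-0=2
Step 12: prey: 30+6-1=35; pred: 2+0-0=2
Step 13: prey: 35+7-2=40; pred: 2+0-0=2
Step 14: prey: 40+8-2=46; pred: 2+0-0=2
Step 15: prey: 46+9-2=53; pred: 2+0-0=2
No extinction within 15 steps

Answer: 16 both-alive 53 2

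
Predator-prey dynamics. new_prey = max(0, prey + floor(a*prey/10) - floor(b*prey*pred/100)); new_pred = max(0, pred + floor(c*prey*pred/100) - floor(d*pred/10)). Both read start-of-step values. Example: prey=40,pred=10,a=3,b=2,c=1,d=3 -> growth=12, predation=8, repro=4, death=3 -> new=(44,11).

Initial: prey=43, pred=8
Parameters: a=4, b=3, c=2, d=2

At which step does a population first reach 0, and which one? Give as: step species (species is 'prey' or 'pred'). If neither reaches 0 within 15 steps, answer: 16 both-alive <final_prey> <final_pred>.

Answer: 5 prey

Derivation:
Step 1: prey: 43+17-10=50; pred: 8+6-1=13
Step 2: prey: 50+20-19=51; pred: 13+13-2=24
Step 3: prey: 51+20-36=35; pred: 24+24-4=44
Step 4: prey: 35+14-46=3; pred: 44+30-8=66
Step 5: prey: 3+1-5=0; pred: 66+3-13=56
First extinction: prey at step 5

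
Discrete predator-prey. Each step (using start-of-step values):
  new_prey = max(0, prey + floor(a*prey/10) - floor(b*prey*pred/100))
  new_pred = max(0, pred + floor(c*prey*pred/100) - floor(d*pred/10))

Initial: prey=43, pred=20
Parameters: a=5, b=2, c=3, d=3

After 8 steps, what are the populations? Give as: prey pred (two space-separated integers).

Step 1: prey: 43+21-17=47; pred: 20+25-6=39
Step 2: prey: 47+23-36=34; pred: 39+54-11=82
Step 3: prey: 34+17-55=0; pred: 82+83-24=141
Step 4: prey: 0+0-0=0; pred: 141+0-42=99
Step 5: prey: 0+0-0=0; pred: 99+0-29=70
Step 6: prey: 0+0-0=0; pred: 70+0-21=49
Step 7: prey: 0+0-0=0; pred: 49+0-14=35
Step 8: prey: 0+0-0=0; pred: 35+0-10=25

Answer: 0 25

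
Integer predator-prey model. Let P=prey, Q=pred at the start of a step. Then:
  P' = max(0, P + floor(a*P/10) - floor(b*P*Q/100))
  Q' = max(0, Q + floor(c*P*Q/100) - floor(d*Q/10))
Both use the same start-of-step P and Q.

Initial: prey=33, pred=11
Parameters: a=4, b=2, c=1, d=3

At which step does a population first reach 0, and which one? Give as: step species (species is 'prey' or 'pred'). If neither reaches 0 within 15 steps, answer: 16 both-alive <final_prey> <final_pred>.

Step 1: prey: 33+13-7=39; pred: 11+3-3=11
Step 2: prey: 39+15-8=46; pred: 11+4-3=12
Step 3: prey: 46+18-11=53; pred: 12+5-3=14
Step 4: prey: 53+21-14=60; pred: 14+7-4=17
Step 5: prey: 60+24-20=64; pred: 17+10-5=22
Step 6: prey: 64+25-28=61; pred: 22+14-6=30
Step 7: prey: 61+24-36=49; pred: 30+18-9=39
Step 8: prey: 49+19-38=30; pred: 39+19-11=47
Step 9: prey: 30+12-28=14; pred: 47+14-14=47
Step 10: prey: 14+5-13=6; pred: 47+6-14=39
Step 11: prey: 6+2-4=4; pred: 39+2-11=30
Step 12: prey: 4+1-2=3; pred: 30+1-9=22
Step 13: prey: 3+1-1=3; pred: 22+0-6=16
Step 14: prey: 3+1-0=4; pred: 16+0-4=12
Step 15: prey: 4+1-0=5; pred: 12+0-3=9
No extinction within 15 steps

Answer: 16 both-alive 5 9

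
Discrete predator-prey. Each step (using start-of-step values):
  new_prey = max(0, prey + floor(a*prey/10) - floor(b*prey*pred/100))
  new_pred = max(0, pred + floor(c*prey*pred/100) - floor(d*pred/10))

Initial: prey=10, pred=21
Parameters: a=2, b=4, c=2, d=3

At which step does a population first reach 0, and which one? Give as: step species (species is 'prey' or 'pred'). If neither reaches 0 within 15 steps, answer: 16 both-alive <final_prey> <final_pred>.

Answer: 16 both-alive 1 3

Derivation:
Step 1: prey: 10+2-8=4; pred: 21+4-6=19
Step 2: prey: 4+0-3=1; pred: 19+1-5=15
Step 3: prey: 1+0-0=1; pred: 15+0-4=11
Step 4: prey: 1+0-0=1; pred: 11+0-3=8
Step 5: prey: 1+0-0=1; pred: 8+0-2=6
Step 6: prey: 1+0-0=1; pred: 6+0-1=5
Step 7: prey: 1+0-0=1; pred: 5+0-1=4
Step 8: prey: 1+0-0=1; pred: 4+0-1=3
Step 9: prey: 1+0-0=1; pred: 3+0-0=3
Steps 10-15: state stable at prey=1, pred=3 (no change)
No extinction within 15 steps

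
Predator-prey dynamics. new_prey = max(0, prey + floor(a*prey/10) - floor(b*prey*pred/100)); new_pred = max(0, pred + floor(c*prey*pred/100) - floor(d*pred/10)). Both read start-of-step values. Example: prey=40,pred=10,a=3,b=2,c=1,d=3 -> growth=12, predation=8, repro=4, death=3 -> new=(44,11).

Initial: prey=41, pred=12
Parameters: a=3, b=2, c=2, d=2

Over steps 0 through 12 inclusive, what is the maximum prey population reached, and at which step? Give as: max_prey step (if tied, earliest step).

Answer: 44 1

Derivation:
Step 1: prey: 41+12-9=44; pred: 12+9-2=19
Step 2: prey: 44+13-16=41; pred: 19+16-3=32
Step 3: prey: 41+12-26=27; pred: 32+26-6=52
Step 4: prey: 27+8-28=7; pred: 52+28-10=70
Step 5: prey: 7+2-9=0; pred: 70+9-14=65
Step 6: prey: 0+0-0=0; pred: 65+0-13=52
Step 7: prey: 0+0-0=0; pred: 52+0-10=42
Step 8: prey: 0+0-0=0; pred: 42+0-8=34
Step 9: prey: 0+0-0=0; pred: 34+0-6=28
Step 10: prey: 0+0-0=0; pred: 28+0-5=23
Step 11: prey: 0+0-0=0; pred: 23+0-4=19
Step 12: prey: 0+0-0=0; pred: 19+0-3=16
Max prey = 44 at step 1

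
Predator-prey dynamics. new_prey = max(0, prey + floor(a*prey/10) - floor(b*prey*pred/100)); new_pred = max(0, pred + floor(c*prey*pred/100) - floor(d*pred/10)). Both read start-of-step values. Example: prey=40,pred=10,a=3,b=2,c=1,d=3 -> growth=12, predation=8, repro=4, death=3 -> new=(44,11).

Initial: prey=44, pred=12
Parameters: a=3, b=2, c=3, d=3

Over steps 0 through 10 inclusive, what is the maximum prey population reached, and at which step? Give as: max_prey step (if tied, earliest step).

Step 1: prey: 44+13-10=47; pred: 12+15-3=24
Step 2: prey: 47+14-22=39; pred: 24+33-7=50
Step 3: prey: 39+11-39=11; pred: 50+58-15=93
Step 4: prey: 11+3-20=0; pred: 93+30-27=96
Step 5: prey: 0+0-0=0; pred: 96+0-28=68
Step 6: prey: 0+0-0=0; pred: 68+0-20=48
Step 7: prey: 0+0-0=0; pred: 48+0-14=34
Step 8: prey: 0+0-0=0; pred: 34+0-10=24
Step 9: prey: 0+0-0=0; pred: 24+0-7=17
Step 10: prey: 0+0-0=0; pred: 17+0-5=12
Max prey = 47 at step 1

Answer: 47 1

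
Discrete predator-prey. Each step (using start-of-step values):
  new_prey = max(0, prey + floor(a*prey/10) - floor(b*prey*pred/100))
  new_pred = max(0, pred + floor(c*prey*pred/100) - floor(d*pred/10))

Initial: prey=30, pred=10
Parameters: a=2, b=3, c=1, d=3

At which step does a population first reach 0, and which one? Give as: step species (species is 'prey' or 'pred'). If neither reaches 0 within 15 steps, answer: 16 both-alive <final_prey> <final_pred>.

Step 1: prey: 30+6-9=27; pred: 10+3-3=10
Step 2: prey: 27+5-8=24; pred: 10+2-3=9
Step 3: prey: 24+4-6=22; pred: 9+2-2=9
Step 4: prey: 22+4-5=21; pred: 9+1-2=8
Step 5: prey: 21+4-5=20; pred: 8+1-2=7
Step 6: prey: 20+4-4=20; pred: 7+1-2=6
Step 7: prey: 20+4-3=21; pred: 6+1-1=6
Step 8: prey: 21+4-3=22; pred: 6+1-1=6
Step 9: prey: 22+4-3=23; pred: 6+1-1=6
Step 10: prey: 23+4-4=23; pred: 6+1-1=6
Steps 11-15: state stable at prey=23, pred=6 (no change)
No extinction within 15 steps

Answer: 16 both-alive 23 6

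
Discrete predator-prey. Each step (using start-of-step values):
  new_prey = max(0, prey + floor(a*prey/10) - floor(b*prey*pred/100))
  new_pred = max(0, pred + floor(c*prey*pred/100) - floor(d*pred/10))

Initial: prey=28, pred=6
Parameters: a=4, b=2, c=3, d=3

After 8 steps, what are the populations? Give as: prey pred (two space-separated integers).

Step 1: prey: 28+11-3=36; pred: 6+5-1=10
Step 2: prey: 36+14-7=43; pred: 10+10-3=17
Step 3: prey: 43+17-14=46; pred: 17+21-5=33
Step 4: prey: 46+18-30=34; pred: 33+45-9=69
Step 5: prey: 34+13-46=1; pred: 69+70-20=119
Step 6: prey: 1+0-2=0; pred: 119+3-35=87
Step 7: prey: 0+0-0=0; pred: 87+0-26=61
Step 8: prey: 0+0-0=0; pred: 61+0-18=43

Answer: 0 43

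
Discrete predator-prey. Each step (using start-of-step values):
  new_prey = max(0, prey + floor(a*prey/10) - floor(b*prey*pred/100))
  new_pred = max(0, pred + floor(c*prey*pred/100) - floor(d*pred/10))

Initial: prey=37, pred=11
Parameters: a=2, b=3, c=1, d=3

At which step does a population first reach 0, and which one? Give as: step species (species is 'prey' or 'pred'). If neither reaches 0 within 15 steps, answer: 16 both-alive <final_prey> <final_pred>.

Step 1: prey: 37+7-12=32; pred: 11+4-3=12
Step 2: prey: 32+6-11=27; pred: 12+3-3=12
Step 3: prey: 27+5-9=23; pred: 12+3-3=12
Step 4: prey: 23+4-8=19; pred: 12+2-3=11
Step 5: prey: 19+3-6=16; pred: 11+2-3=10
Step 6: prey: 16+3-4=15; pred: 10+1-3=8
Step 7: prey: 15+3-3=15; pred: 8+1-2=7
Step 8: prey: 15+3-3=15; pred: 7+1-2=6
Step 9: prey: 15+3-2=16; pred: 6+0-1=5
Step 10: prey: 16+3-2=17; pred: 5+0-1=4
Step 11: prey: 17+3-2=18; pred: 4+0-1=3
Step 12: prey: 18+3-1=20; pred: 3+0-0=3
Step 13: prey: 20+4-1=23; pred: 3+0-0=3
Step 14: prey: 23+4-2=25; pred: 3+0-0=3
Step 15: prey: 25+5-2=28; pred: 3+0-0=3
No extinction within 15 steps

Answer: 16 both-alive 28 3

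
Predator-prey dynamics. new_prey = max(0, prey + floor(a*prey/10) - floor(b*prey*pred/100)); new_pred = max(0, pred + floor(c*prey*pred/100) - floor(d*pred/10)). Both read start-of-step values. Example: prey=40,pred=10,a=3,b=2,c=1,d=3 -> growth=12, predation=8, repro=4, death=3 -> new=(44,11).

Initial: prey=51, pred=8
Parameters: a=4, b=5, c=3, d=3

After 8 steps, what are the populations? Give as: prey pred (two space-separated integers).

Step 1: prey: 51+20-20=51; pred: 8+12-2=18
Step 2: prey: 51+20-45=26; pred: 18+27-5=40
Step 3: prey: 26+10-52=0; pred: 40+31-12=59
Step 4: prey: 0+0-0=0; pred: 59+0-17=42
Step 5: prey: 0+0-0=0; pred: 42+0-12=30
Step 6: prey: 0+0-0=0; pred: 30+0-9=21
Step 7: prey: 0+0-0=0; pred: 21+0-6=15
Step 8: prey: 0+0-0=0; pred: 15+0-4=11

Answer: 0 11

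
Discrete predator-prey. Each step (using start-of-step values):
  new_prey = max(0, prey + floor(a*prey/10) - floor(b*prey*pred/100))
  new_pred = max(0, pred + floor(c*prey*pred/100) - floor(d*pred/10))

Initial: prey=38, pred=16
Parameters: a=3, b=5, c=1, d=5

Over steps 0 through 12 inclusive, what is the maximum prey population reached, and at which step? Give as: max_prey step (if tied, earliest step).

Step 1: prey: 38+11-30=19; pred: 16+6-8=14
Step 2: prey: 19+5-13=11; pred: 14+2-7=9
Step 3: prey: 11+3-4=10; pred: 9+0-4=5
Step 4: prey: 10+3-2=11; pred: 5+0-2=3
Step 5: prey: 11+3-1=13; pred: 3+0-1=2
Step 6: prey: 13+3-1=15; pred: 2+0-1=1
Step 7: prey: 15+4-0=19; pred: 1+0-0=1
Step 8: prey: 19+5-0=24; pred: 1+0-0=1
Step 9: prey: 24+7-1=30; pred: 1+0-0=1
Step 10: prey: 30+9-1=38; pred: 1+0-0=1
Step 11: prey: 38+11-1=48; pred: 1+0-0=1
Step 12: prey: 48+14-2=60; pred: 1+0-0=1
Max prey = 60 at step 12

Answer: 60 12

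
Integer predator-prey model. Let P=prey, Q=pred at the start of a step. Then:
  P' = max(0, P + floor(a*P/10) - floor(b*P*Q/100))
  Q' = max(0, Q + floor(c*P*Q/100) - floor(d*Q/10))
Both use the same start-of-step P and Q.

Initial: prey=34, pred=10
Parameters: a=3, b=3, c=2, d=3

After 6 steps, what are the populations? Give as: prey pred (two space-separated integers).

Step 1: prey: 34+10-10=34; pred: 10+6-3=13
Step 2: prey: 34+10-13=31; pred: 13+8-3=18
Step 3: prey: 31+9-16=24; pred: 18+11-5=24
Step 4: prey: 24+7-17=14; pred: 24+11-7=28
Step 5: prey: 14+4-11=7; pred: 28+7-8=27
Step 6: prey: 7+2-5=4; pred: 27+3-8=22

Answer: 4 22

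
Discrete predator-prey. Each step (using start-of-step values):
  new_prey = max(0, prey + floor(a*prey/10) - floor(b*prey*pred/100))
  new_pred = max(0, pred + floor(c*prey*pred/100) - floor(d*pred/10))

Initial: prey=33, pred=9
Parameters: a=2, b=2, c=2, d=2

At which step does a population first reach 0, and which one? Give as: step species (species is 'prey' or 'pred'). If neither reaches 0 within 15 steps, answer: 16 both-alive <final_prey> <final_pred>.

Step 1: prey: 33+6-5=34; pred: 9+5-1=13
Step 2: prey: 34+6-8=32; pred: 13+8-2=19
Step 3: prey: 32+6-12=26; pred: 19+12-3=28
Step 4: prey: 26+5-14=17; pred: 28+14-5=37
Step 5: prey: 17+3-12=8; pred: 37+12-7=42
Step 6: prey: 8+1-6=3; pred: 42+6-8=40
Step 7: prey: 3+0-2=1; pred: 40+2-8=34
Step 8: prey: 1+0-0=1; pred: 34+0-6=28
Step 9: prey: 1+0-0=1; pred: 28+0-5=23
Step 10: prey: 1+0-0=1; pred: 23+0-4=19
Step 11: prey: 1+0-0=1; pred: 19+0-3=16
Step 12: prey: 1+0-0=1; pred: 16+0-3=13
Step 13: prey: 1+0-0=1; pred: 13+0-2=11
Step 14: prey: 1+0-0=1; pred: 11+0-2=9
Step 15: prey: 1+0-0=1; pred: 9+0-1=8
No extinction within 15 steps

Answer: 16 both-alive 1 8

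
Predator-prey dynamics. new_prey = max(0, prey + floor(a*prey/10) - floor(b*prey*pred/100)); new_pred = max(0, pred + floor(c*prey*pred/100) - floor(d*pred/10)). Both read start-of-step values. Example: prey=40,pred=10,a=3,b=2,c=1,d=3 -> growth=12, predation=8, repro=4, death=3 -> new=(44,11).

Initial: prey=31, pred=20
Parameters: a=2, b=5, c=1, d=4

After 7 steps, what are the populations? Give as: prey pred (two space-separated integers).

Answer: 1 2

Derivation:
Step 1: prey: 31+6-31=6; pred: 20+6-8=18
Step 2: prey: 6+1-5=2; pred: 18+1-7=12
Step 3: prey: 2+0-1=1; pred: 12+0-4=8
Step 4: prey: 1+0-0=1; pred: 8+0-3=5
Step 5: prey: 1+0-0=1; pred: 5+0-2=3
Step 6: prey: 1+0-0=1; pred: 3+0-1=2
Step 7: prey: 1+0-0=1; pred: 2+0-0=2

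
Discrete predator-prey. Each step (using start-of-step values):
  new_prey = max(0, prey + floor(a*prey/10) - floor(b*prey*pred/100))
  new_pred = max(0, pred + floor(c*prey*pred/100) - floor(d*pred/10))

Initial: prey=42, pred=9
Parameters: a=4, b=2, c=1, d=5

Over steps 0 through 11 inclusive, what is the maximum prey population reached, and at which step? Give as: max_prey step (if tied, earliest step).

Answer: 118 6

Derivation:
Step 1: prey: 42+16-7=51; pred: 9+3-4=8
Step 2: prey: 51+20-8=63; pred: 8+4-4=8
Step 3: prey: 63+25-10=78; pred: 8+5-4=9
Step 4: prey: 78+31-14=95; pred: 9+7-4=12
Step 5: prey: 95+38-22=111; pred: 12+11-6=17
Step 6: prey: 111+44-37=118; pred: 17+18-8=27
Step 7: prey: 118+47-63=102; pred: 27+31-13=45
Step 8: prey: 102+40-91=51; pred: 45+45-22=68
Step 9: prey: 51+20-69=2; pred: 68+34-34=68
Step 10: prey: 2+0-2=0; pred: 68+1-34=35
Step 11: prey: 0+0-0=0; pred: 35+0-17=18
Max prey = 118 at step 6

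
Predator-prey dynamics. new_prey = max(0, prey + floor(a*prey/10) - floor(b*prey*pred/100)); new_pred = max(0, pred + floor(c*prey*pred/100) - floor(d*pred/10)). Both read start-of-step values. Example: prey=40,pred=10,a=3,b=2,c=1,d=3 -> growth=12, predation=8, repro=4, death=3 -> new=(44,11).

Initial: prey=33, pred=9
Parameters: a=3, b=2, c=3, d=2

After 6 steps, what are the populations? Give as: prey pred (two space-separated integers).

Step 1: prey: 33+9-5=37; pred: 9+8-1=16
Step 2: prey: 37+11-11=37; pred: 16+17-3=30
Step 3: prey: 37+11-22=26; pred: 30+33-6=57
Step 4: prey: 26+7-29=4; pred: 57+44-11=90
Step 5: prey: 4+1-7=0; pred: 90+10-18=82
Step 6: prey: 0+0-0=0; pred: 82+0-16=66

Answer: 0 66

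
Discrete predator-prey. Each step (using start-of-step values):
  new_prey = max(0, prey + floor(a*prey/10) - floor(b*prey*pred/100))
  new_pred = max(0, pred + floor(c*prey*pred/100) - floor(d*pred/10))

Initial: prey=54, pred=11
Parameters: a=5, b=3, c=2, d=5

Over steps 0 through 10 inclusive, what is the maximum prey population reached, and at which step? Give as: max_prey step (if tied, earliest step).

Step 1: prey: 54+27-17=64; pred: 11+11-5=17
Step 2: prey: 64+32-32=64; pred: 17+21-8=30
Step 3: prey: 64+32-57=39; pred: 30+38-15=53
Step 4: prey: 39+19-62=0; pred: 53+41-26=68
Step 5: prey: 0+0-0=0; pred: 68+0-34=34
Step 6: prey: 0+0-0=0; pred: 34+0-17=17
Step 7: prey: 0+0-0=0; pred: 17+0-8=9
Step 8: prey: 0+0-0=0; pred: 9+0-4=5
Step 9: prey: 0+0-0=0; pred: 5+0-2=3
Step 10: prey: 0+0-0=0; pred: 3+0-1=2
Max prey = 64 at step 1

Answer: 64 1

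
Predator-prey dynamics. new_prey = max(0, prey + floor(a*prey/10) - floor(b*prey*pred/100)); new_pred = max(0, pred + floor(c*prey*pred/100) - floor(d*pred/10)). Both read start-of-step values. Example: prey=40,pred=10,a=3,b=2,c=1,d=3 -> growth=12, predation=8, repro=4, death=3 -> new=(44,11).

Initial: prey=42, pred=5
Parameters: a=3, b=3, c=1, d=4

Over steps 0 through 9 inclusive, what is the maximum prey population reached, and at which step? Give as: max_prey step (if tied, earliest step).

Step 1: prey: 42+12-6=48; pred: 5+2-2=5
Step 2: prey: 48+14-7=55; pred: 5+2-2=5
Step 3: prey: 55+16-8=63; pred: 5+2-2=5
Step 4: prey: 63+18-9=72; pred: 5+3-2=6
Step 5: prey: 72+21-12=81; pred: 6+4-2=8
Step 6: prey: 81+24-19=86; pred: 8+6-3=11
Step 7: prey: 86+25-28=83; pred: 11+9-4=16
Step 8: prey: 83+24-39=68; pred: 16+13-6=23
Step 9: prey: 68+20-46=42; pred: 23+15-9=29
Max prey = 86 at step 6

Answer: 86 6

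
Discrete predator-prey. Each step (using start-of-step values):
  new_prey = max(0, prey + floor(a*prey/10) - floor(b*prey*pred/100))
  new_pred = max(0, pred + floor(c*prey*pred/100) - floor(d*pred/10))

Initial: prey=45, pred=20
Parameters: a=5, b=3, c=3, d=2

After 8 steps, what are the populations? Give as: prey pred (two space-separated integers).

Step 1: prey: 45+22-27=40; pred: 20+27-4=43
Step 2: prey: 40+20-51=9; pred: 43+51-8=86
Step 3: prey: 9+4-23=0; pred: 86+23-17=92
Step 4: prey: 0+0-0=0; pred: 92+0-18=74
Step 5: prey: 0+0-0=0; pred: 74+0-14=60
Step 6: prey: 0+0-0=0; pred: 60+0-12=48
Step 7: prey: 0+0-0=0; pred: 48+0-9=39
Step 8: prey: 0+0-0=0; pred: 39+0-7=32

Answer: 0 32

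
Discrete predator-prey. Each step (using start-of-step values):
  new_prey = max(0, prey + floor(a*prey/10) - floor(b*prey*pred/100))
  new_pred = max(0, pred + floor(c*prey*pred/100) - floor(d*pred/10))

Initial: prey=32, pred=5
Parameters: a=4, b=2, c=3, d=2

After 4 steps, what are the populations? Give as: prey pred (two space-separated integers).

Answer: 37 91

Derivation:
Step 1: prey: 32+12-3=41; pred: 5+4-1=8
Step 2: prey: 41+16-6=51; pred: 8+9-1=16
Step 3: prey: 51+20-16=55; pred: 16+24-3=37
Step 4: prey: 55+22-40=37; pred: 37+61-7=91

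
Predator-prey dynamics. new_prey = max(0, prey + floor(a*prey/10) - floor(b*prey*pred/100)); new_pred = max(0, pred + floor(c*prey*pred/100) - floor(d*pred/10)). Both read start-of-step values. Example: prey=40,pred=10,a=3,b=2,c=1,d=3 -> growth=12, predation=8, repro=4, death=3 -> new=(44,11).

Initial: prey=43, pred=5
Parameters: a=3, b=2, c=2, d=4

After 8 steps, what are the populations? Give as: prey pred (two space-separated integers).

Step 1: prey: 43+12-4=51; pred: 5+4-2=7
Step 2: prey: 51+15-7=59; pred: 7+7-2=12
Step 3: prey: 59+17-14=62; pred: 12+14-4=22
Step 4: prey: 62+18-27=53; pred: 22+27-8=41
Step 5: prey: 53+15-43=25; pred: 41+43-16=68
Step 6: prey: 25+7-34=0; pred: 68+34-27=75
Step 7: prey: 0+0-0=0; pred: 75+0-30=45
Step 8: prey: 0+0-0=0; pred: 45+0-18=27

Answer: 0 27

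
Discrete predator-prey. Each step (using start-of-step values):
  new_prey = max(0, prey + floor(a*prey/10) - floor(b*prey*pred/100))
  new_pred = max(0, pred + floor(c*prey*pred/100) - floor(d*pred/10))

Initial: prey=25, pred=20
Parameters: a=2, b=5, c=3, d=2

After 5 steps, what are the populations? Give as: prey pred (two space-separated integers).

Step 1: prey: 25+5-25=5; pred: 20+15-4=31
Step 2: prey: 5+1-7=0; pred: 31+4-6=29
Step 3: prey: 0+0-0=0; pred: 29+0-5=24
Step 4: prey: 0+0-0=0; pred: 24+0-4=20
Step 5: prey: 0+0-0=0; pred: 20+0-4=16

Answer: 0 16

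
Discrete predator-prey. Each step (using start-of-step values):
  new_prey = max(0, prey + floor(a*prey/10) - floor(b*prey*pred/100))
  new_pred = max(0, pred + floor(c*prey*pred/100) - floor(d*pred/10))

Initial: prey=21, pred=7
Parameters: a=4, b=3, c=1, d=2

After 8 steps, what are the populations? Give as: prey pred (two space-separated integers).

Answer: 41 25

Derivation:
Step 1: prey: 21+8-4=25; pred: 7+1-1=7
Step 2: prey: 25+10-5=30; pred: 7+1-1=7
Step 3: prey: 30+12-6=36; pred: 7+2-1=8
Step 4: prey: 36+14-8=42; pred: 8+2-1=9
Step 5: prey: 42+16-11=47; pred: 9+3-1=11
Step 6: prey: 47+18-15=50; pred: 11+5-2=14
Step 7: prey: 50+20-21=49; pred: 14+7-2=19
Step 8: prey: 49+19-27=41; pred: 19+9-3=25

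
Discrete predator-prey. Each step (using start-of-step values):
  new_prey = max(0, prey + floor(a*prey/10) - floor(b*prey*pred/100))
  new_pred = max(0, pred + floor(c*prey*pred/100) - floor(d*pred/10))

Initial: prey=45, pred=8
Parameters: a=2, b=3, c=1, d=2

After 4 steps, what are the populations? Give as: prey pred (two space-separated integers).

Step 1: prey: 45+9-10=44; pred: 8+3-1=10
Step 2: prey: 44+8-13=39; pred: 10+4-2=12
Step 3: prey: 39+7-14=32; pred: 12+4-2=14
Step 4: prey: 32+6-13=25; pred: 14+4-2=16

Answer: 25 16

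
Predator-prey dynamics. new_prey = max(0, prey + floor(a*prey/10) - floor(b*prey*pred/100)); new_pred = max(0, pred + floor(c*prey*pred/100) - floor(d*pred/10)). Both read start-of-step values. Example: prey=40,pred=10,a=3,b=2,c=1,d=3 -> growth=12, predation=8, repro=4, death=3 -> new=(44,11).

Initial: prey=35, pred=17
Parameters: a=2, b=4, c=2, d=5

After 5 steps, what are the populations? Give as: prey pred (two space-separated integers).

Step 1: prey: 35+7-23=19; pred: 17+11-8=20
Step 2: prey: 19+3-15=7; pred: 20+7-10=17
Step 3: prey: 7+1-4=4; pred: 17+2-8=11
Step 4: prey: 4+0-1=3; pred: 11+0-5=6
Step 5: prey: 3+0-0=3; pred: 6+0-3=3

Answer: 3 3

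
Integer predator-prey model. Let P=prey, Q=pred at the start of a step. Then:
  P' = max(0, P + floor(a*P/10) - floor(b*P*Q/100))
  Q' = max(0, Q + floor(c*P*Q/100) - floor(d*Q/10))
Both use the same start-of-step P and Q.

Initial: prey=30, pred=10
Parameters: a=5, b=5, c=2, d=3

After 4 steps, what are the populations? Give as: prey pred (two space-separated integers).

Step 1: prey: 30+15-15=30; pred: 10+6-3=13
Step 2: prey: 30+15-19=26; pred: 13+7-3=17
Step 3: prey: 26+13-22=17; pred: 17+8-5=20
Step 4: prey: 17+8-17=8; pred: 20+6-6=20

Answer: 8 20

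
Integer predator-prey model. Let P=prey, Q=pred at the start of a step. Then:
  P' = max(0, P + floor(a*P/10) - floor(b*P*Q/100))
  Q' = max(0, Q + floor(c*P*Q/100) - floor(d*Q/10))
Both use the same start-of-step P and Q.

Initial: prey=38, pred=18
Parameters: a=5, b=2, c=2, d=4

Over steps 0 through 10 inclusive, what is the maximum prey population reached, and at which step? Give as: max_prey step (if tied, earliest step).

Answer: 45 2

Derivation:
Step 1: prey: 38+19-13=44; pred: 18+13-7=24
Step 2: prey: 44+22-21=45; pred: 24+21-9=36
Step 3: prey: 45+22-32=35; pred: 36+32-14=54
Step 4: prey: 35+17-37=15; pred: 54+37-21=70
Step 5: prey: 15+7-21=1; pred: 70+21-28=63
Step 6: prey: 1+0-1=0; pred: 63+1-25=39
Step 7: prey: 0+0-0=0; pred: 39+0-15=24
Step 8: prey: 0+0-0=0; pred: 24+0-9=15
Step 9: prey: 0+0-0=0; pred: 15+0-6=9
Step 10: prey: 0+0-0=0; pred: 9+0-3=6
Max prey = 45 at step 2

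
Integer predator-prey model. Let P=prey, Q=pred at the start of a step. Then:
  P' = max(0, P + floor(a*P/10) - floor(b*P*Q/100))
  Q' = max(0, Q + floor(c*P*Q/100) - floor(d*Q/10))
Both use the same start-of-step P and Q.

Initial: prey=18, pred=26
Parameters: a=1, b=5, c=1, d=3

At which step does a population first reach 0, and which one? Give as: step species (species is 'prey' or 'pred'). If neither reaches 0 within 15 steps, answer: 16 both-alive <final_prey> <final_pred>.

Step 1: prey: 18+1-23=0; pred: 26+4-7=23
First extinction: prey at step 1

Answer: 1 prey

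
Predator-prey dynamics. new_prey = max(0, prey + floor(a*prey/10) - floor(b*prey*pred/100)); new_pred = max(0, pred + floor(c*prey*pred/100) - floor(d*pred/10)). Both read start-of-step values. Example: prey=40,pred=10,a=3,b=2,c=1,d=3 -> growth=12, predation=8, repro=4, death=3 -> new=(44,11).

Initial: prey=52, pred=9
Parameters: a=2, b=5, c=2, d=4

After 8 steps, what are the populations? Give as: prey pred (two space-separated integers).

Answer: 1 2

Derivation:
Step 1: prey: 52+10-23=39; pred: 9+9-3=15
Step 2: prey: 39+7-29=17; pred: 15+11-6=20
Step 3: prey: 17+3-17=3; pred: 20+6-8=18
Step 4: prey: 3+0-2=1; pred: 18+1-7=12
Step 5: prey: 1+0-0=1; pred: 12+0-4=8
Step 6: prey: 1+0-0=1; pred: 8+0-3=5
Step 7: prey: 1+0-0=1; pred: 5+0-2=3
Step 8: prey: 1+0-0=1; pred: 3+0-1=2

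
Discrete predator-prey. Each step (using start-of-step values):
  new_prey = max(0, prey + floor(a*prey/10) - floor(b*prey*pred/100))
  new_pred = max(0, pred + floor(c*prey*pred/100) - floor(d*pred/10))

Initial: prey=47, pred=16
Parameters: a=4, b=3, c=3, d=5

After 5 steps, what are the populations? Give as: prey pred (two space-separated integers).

Answer: 0 16

Derivation:
Step 1: prey: 47+18-22=43; pred: 16+22-8=30
Step 2: prey: 43+17-38=22; pred: 30+38-15=53
Step 3: prey: 22+8-34=0; pred: 53+34-26=61
Step 4: prey: 0+0-0=0; pred: 61+0-30=31
Step 5: prey: 0+0-0=0; pred: 31+0-15=16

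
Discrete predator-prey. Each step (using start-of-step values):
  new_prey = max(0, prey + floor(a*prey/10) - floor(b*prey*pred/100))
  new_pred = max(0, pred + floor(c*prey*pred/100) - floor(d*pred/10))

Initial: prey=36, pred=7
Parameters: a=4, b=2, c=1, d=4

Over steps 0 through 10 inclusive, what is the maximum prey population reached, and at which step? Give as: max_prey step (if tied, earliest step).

Step 1: prey: 36+14-5=45; pred: 7+2-2=7
Step 2: prey: 45+18-6=57; pred: 7+3-2=8
Step 3: prey: 57+22-9=70; pred: 8+4-3=9
Step 4: prey: 70+28-12=86; pred: 9+6-3=12
Step 5: prey: 86+34-20=100; pred: 12+10-4=18
Step 6: prey: 100+40-36=104; pred: 18+18-7=29
Step 7: prey: 104+41-60=85; pred: 29+30-11=48
Step 8: prey: 85+34-81=38; pred: 48+40-19=69
Step 9: prey: 38+15-52=1; pred: 69+26-27=68
Step 10: prey: 1+0-1=0; pred: 68+0-27=41
Max prey = 104 at step 6

Answer: 104 6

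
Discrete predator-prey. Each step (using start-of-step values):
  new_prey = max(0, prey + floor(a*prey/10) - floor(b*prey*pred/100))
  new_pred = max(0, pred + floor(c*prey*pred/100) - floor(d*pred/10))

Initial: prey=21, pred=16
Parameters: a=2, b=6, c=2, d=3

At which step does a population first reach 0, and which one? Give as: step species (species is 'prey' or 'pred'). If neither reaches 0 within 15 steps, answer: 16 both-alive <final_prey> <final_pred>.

Step 1: prey: 21+4-20=5; pred: 16+6-4=18
Step 2: prey: 5+1-5=1; pred: 18+1-5=14
Step 3: prey: 1+0-0=1; pred: 14+0-4=10
Step 4: prey: 1+0-0=1; pred: 10+0-3=7
Step 5: prey: 1+0-0=1; pred: 7+0-2=5
Step 6: prey: 1+0-0=1; pred: 5+0-1=4
Step 7: prey: 1+0-0=1; pred: 4+0-1=3
Step 8: prey: 1+0-0=1; pred: 3+0-0=3
Steps 9-15: state stable at prey=1, pred=3 (no change)
No extinction within 15 steps

Answer: 16 both-alive 1 3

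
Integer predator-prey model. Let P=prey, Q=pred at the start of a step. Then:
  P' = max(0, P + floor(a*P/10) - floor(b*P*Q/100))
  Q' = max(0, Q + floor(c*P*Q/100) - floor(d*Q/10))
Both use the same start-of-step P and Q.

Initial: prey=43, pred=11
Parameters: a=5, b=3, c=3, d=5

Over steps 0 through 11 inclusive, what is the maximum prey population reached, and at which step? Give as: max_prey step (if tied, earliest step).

Step 1: prey: 43+21-14=50; pred: 11+14-5=20
Step 2: prey: 50+25-30=45; pred: 20+30-10=40
Step 3: prey: 45+22-54=13; pred: 40+54-20=74
Step 4: prey: 13+6-28=0; pred: 74+28-37=65
Step 5: prey: 0+0-0=0; pred: 65+0-32=33
Step 6: prey: 0+0-0=0; pred: 33+0-16=17
Step 7: prey: 0+0-0=0; pred: 17+0-8=9
Step 8: prey: 0+0-0=0; pred: 9+0-4=5
Step 9: prey: 0+0-0=0; pred: 5+0-2=3
Step 10: prey: 0+0-0=0; pred: 3+0-1=2
Step 11: prey: 0+0-0=0; pred: 2+0-1=1
Max prey = 50 at step 1

Answer: 50 1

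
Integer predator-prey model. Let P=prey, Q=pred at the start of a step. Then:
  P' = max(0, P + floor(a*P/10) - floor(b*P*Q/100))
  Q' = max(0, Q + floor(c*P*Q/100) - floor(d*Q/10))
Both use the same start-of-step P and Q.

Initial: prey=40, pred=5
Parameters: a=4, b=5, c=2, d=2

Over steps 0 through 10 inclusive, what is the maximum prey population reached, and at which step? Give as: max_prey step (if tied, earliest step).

Answer: 46 1

Derivation:
Step 1: prey: 40+16-10=46; pred: 5+4-1=8
Step 2: prey: 46+18-18=46; pred: 8+7-1=14
Step 3: prey: 46+18-32=32; pred: 14+12-2=24
Step 4: prey: 32+12-38=6; pred: 24+15-4=35
Step 5: prey: 6+2-10=0; pred: 35+4-7=32
Step 6: prey: 0+0-0=0; pred: 32+0-6=26
Step 7: prey: 0+0-0=0; pred: 26+0-5=21
Step 8: prey: 0+0-0=0; pred: 21+0-4=17
Step 9: prey: 0+0-0=0; pred: 17+0-3=14
Step 10: prey: 0+0-0=0; pred: 14+0-2=12
Max prey = 46 at step 1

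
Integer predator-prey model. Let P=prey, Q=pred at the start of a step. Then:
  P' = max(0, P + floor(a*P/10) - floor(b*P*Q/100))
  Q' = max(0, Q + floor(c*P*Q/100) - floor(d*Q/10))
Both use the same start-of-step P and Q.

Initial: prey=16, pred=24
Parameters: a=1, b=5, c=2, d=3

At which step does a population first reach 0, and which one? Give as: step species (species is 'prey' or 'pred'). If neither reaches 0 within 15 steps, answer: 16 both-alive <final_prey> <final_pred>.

Step 1: prey: 16+1-19=0; pred: 24+7-7=24
First extinction: prey at step 1

Answer: 1 prey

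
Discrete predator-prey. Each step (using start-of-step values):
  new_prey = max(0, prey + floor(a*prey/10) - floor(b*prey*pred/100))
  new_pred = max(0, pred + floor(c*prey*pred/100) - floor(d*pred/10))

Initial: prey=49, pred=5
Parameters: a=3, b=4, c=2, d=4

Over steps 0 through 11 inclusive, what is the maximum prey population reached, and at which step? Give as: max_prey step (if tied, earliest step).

Step 1: prey: 49+14-9=54; pred: 5+4-2=7
Step 2: prey: 54+16-15=55; pred: 7+7-2=12
Step 3: prey: 55+16-26=45; pred: 12+13-4=21
Step 4: prey: 45+13-37=21; pred: 21+18-8=31
Step 5: prey: 21+6-26=1; pred: 31+13-12=32
Step 6: prey: 1+0-1=0; pred: 32+0-12=20
Step 7: prey: 0+0-0=0; pred: 20+0-8=12
Step 8: prey: 0+0-0=0; pred: 12+0-4=8
Step 9: prey: 0+0-0=0; pred: 8+0-3=5
Step 10: prey: 0+0-0=0; pred: 5+0-2=3
Step 11: prey: 0+0-0=0; pred: 3+0-1=2
Max prey = 55 at step 2

Answer: 55 2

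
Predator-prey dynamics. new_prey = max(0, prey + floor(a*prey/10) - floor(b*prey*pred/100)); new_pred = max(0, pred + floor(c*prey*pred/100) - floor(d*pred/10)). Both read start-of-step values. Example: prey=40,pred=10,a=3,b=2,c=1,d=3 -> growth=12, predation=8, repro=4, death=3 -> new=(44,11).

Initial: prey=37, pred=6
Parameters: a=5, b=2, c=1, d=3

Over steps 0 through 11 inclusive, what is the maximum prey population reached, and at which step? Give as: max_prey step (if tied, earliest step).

Step 1: prey: 37+18-4=51; pred: 6+2-1=7
Step 2: prey: 51+25-7=69; pred: 7+3-2=8
Step 3: prey: 69+34-11=92; pred: 8+5-2=11
Step 4: prey: 92+46-20=118; pred: 11+10-3=18
Step 5: prey: 118+59-42=135; pred: 18+21-5=34
Step 6: prey: 135+67-91=111; pred: 34+45-10=69
Step 7: prey: 111+55-153=13; pred: 69+76-20=125
Step 8: prey: 13+6-32=0; pred: 125+16-37=104
Step 9: prey: 0+0-0=0; pred: 104+0-31=73
Step 10: prey: 0+0-0=0; pred: 73+0-21=52
Step 11: prey: 0+0-0=0; pred: 52+0-15=37
Max prey = 135 at step 5

Answer: 135 5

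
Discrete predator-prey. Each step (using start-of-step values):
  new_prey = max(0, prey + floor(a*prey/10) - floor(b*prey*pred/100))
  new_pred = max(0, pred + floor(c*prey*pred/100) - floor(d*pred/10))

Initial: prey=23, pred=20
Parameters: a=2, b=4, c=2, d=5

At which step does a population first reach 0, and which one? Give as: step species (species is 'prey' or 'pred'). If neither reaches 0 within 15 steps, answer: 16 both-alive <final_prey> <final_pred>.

Step 1: prey: 23+4-18=9; pred: 20+9-10=19
Step 2: prey: 9+1-6=4; pred: 19+3-9=13
Step 3: prey: 4+0-2=2; pred: 13+1-6=8
Step 4: prey: 2+0-0=2; pred: 8+0-4=4
Step 5: prey: 2+0-0=2; pred: 4+0-2=2
Step 6: prey: 2+0-0=2; pred: 2+0-1=1
Step 7: prey: 2+0-0=2; pred: 1+0-0=1
Steps 8-15: state stable at prey=2, pred=1 (no change)
No extinction within 15 steps

Answer: 16 both-alive 2 1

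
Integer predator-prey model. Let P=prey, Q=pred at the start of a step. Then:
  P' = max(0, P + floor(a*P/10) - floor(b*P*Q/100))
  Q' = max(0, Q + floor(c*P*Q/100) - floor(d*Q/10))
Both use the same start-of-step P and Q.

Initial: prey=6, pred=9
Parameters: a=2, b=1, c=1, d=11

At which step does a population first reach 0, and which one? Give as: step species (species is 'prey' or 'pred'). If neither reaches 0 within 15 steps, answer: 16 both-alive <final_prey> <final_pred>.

Step 1: prey: 6+1-0=7; pred: 9+0-9=0
First extinction: pred at step 1

Answer: 1 pred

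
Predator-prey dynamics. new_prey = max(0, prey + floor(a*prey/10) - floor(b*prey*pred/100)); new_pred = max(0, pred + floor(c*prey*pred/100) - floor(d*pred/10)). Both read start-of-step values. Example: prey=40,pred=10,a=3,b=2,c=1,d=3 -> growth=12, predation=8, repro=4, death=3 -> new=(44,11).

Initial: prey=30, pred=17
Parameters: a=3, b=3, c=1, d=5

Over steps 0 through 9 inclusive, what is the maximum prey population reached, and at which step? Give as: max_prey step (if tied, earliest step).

Step 1: prey: 30+9-15=24; pred: 17+5-8=14
Step 2: prey: 24+7-10=21; pred: 14+3-7=10
Step 3: prey: 21+6-6=21; pred: 10+2-5=7
Step 4: prey: 21+6-4=23; pred: 7+1-3=5
Step 5: prey: 23+6-3=26; pred: 5+1-2=4
Step 6: prey: 26+7-3=30; pred: 4+1-2=3
Step 7: prey: 30+9-2=37; pred: 3+0-1=2
Step 8: prey: 37+11-2=46; pred: 2+0-1=1
Step 9: prey: 46+13-1=58; pred: 1+0-0=1
Max prey = 58 at step 9

Answer: 58 9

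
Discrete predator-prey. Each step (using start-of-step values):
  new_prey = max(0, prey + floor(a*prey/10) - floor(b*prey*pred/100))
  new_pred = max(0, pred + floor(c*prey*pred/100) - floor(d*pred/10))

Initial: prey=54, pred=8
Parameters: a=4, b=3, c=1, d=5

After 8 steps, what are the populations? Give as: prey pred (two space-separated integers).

Answer: 16 27

Derivation:
Step 1: prey: 54+21-12=63; pred: 8+4-4=8
Step 2: prey: 63+25-15=73; pred: 8+5-4=9
Step 3: prey: 73+29-19=83; pred: 9+6-4=11
Step 4: prey: 83+33-27=89; pred: 11+9-5=15
Step 5: prey: 89+35-40=84; pred: 15+13-7=21
Step 6: prey: 84+33-52=65; pred: 21+17-10=28
Step 7: prey: 65+26-54=37; pred: 28+18-14=32
Step 8: prey: 37+14-35=16; pred: 32+11-16=27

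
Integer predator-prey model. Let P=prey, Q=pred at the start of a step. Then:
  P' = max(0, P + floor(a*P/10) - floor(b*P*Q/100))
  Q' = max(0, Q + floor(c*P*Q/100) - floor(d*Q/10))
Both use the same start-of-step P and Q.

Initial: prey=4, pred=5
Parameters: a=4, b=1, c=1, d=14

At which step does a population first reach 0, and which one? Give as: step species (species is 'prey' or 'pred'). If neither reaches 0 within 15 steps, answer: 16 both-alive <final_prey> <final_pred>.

Step 1: prey: 4+1-0=5; pred: 5+0-7=0
First extinction: pred at step 1

Answer: 1 pred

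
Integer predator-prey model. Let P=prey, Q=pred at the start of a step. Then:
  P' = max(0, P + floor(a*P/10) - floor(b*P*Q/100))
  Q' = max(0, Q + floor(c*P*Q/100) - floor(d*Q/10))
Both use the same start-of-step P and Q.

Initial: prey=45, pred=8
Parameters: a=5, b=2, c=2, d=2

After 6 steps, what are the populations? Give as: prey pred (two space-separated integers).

Answer: 0 127

Derivation:
Step 1: prey: 45+22-7=60; pred: 8+7-1=14
Step 2: prey: 60+30-16=74; pred: 14+16-2=28
Step 3: prey: 74+37-41=70; pred: 28+41-5=64
Step 4: prey: 70+35-89=16; pred: 64+89-12=141
Step 5: prey: 16+8-45=0; pred: 141+45-28=158
Step 6: prey: 0+0-0=0; pred: 158+0-31=127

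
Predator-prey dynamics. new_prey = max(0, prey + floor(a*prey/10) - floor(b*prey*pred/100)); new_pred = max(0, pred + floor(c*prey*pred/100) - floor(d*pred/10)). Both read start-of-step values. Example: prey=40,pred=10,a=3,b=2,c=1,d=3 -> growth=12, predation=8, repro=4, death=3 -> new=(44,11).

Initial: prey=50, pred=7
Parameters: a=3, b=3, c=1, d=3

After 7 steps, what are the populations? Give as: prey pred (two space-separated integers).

Answer: 22 23

Derivation:
Step 1: prey: 50+15-10=55; pred: 7+3-2=8
Step 2: prey: 55+16-13=58; pred: 8+4-2=10
Step 3: prey: 58+17-17=58; pred: 10+5-3=12
Step 4: prey: 58+17-20=55; pred: 12+6-3=15
Step 5: prey: 55+16-24=47; pred: 15+8-4=19
Step 6: prey: 47+14-26=35; pred: 19+8-5=22
Step 7: prey: 35+10-23=22; pred: 22+7-6=23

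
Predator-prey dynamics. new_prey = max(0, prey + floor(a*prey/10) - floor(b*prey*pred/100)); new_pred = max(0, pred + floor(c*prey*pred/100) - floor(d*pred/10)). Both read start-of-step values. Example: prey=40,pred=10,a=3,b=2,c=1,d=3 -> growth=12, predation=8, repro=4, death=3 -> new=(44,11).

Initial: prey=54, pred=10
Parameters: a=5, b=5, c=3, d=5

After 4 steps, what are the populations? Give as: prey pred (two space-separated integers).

Step 1: prey: 54+27-27=54; pred: 10+16-5=21
Step 2: prey: 54+27-56=25; pred: 21+34-10=45
Step 3: prey: 25+12-56=0; pred: 45+33-22=56
Step 4: prey: 0+0-0=0; pred: 56+0-28=28

Answer: 0 28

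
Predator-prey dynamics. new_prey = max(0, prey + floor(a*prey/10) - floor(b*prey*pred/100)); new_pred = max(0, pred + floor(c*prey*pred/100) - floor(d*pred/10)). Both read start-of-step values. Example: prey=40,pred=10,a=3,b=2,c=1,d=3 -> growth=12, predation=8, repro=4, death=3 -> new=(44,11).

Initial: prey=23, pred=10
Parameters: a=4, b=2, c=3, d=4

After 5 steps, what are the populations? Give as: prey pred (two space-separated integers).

Answer: 15 69

Derivation:
Step 1: prey: 23+9-4=28; pred: 10+6-4=12
Step 2: prey: 28+11-6=33; pred: 12+10-4=18
Step 3: prey: 33+13-11=35; pred: 18+17-7=28
Step 4: prey: 35+14-19=30; pred: 28+29-11=46
Step 5: prey: 30+12-27=15; pred: 46+41-18=69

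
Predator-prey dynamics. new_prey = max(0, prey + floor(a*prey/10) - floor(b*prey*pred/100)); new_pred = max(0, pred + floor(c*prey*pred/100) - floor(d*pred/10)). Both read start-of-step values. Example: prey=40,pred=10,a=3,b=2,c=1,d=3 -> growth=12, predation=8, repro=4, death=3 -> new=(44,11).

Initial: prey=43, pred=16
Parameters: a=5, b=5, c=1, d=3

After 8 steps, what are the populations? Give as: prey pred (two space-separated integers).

Step 1: prey: 43+21-34=30; pred: 16+6-4=18
Step 2: prey: 30+15-27=18; pred: 18+5-5=18
Step 3: prey: 18+9-16=11; pred: 18+3-5=16
Step 4: prey: 11+5-8=8; pred: 16+1-4=13
Step 5: prey: 8+4-5=7; pred: 13+1-3=11
Step 6: prey: 7+3-3=7; pred: 11+0-3=8
Step 7: prey: 7+3-2=8; pred: 8+0-2=6
Step 8: prey: 8+4-2=10; pred: 6+0-1=5

Answer: 10 5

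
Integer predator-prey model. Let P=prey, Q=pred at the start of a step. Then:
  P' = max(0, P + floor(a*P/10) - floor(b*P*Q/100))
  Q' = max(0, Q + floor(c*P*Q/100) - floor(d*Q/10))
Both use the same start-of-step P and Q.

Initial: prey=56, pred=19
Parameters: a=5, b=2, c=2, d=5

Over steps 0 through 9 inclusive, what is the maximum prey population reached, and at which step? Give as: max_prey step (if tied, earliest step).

Answer: 63 1

Derivation:
Step 1: prey: 56+28-21=63; pred: 19+21-9=31
Step 2: prey: 63+31-39=55; pred: 31+39-15=55
Step 3: prey: 55+27-60=22; pred: 55+60-27=88
Step 4: prey: 22+11-38=0; pred: 88+38-44=82
Step 5: prey: 0+0-0=0; pred: 82+0-41=41
Step 6: prey: 0+0-0=0; pred: 41+0-20=21
Step 7: prey: 0+0-0=0; pred: 21+0-10=11
Step 8: prey: 0+0-0=0; pred: 11+0-5=6
Step 9: prey: 0+0-0=0; pred: 6+0-3=3
Max prey = 63 at step 1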